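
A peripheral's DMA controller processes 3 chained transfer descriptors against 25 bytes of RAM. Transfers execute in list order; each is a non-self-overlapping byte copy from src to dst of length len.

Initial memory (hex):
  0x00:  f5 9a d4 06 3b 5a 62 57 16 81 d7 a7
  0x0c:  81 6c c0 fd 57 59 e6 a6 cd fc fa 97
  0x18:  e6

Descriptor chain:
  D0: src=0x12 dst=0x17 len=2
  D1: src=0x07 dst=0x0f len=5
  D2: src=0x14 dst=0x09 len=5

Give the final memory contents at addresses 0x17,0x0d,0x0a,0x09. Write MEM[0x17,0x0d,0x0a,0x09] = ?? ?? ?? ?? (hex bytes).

D0: mem[0x17..0x18] <- [e6 a6]
D1: mem[0x0f..0x13] <- [57 16 81 d7 a7]
D2: mem[0x09..0x0d] <- [cd fc fa e6 a6]
query mem[0x17]=0xe6, mem[0x0d]=0xa6, mem[0x0a]=0xfc, mem[0x09]=0xcd

MEM[0x17,0x0d,0x0a,0x09] = e6 a6 fc cd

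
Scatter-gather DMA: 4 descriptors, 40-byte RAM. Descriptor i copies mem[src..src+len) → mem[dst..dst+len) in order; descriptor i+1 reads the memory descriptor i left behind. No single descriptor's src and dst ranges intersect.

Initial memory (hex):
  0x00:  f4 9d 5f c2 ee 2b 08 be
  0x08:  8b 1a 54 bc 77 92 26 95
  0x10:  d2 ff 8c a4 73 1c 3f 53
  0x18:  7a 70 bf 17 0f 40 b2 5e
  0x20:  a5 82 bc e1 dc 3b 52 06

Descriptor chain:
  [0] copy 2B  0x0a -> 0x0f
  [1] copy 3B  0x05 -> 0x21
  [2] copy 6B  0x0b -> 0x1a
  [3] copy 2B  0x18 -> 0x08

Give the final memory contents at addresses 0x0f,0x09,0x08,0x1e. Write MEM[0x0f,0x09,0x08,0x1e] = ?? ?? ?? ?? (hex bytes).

[0] 0x0a->0x0f len=2 : 54 bc
[1] 0x05->0x21 len=3 : 2b 08 be
[2] 0x0b->0x1a len=6 : bc 77 92 26 54 bc
[3] 0x18->0x08 len=2 : 7a 70
query mem[0x0f]=0x54, mem[0x09]=0x70, mem[0x08]=0x7a, mem[0x1e]=0x54

MEM[0x0f,0x09,0x08,0x1e] = 54 70 7a 54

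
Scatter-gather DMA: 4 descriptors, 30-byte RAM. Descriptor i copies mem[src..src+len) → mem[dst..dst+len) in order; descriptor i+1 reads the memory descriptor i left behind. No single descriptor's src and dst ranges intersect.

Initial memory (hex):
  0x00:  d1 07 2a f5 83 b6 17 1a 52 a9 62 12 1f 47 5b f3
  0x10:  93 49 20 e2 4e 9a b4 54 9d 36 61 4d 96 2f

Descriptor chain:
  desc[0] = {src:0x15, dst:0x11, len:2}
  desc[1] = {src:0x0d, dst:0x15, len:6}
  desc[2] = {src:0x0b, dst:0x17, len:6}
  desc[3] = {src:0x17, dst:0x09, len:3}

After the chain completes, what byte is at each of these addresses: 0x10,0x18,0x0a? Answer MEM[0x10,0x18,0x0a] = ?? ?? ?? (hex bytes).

#0 dst[0x11+2] := {0x9a,0xb4}
#1 dst[0x15+6] := {0x47,0x5b,0xf3,0x93,0x9a,0xb4}
#2 dst[0x17+6] := {0x12,0x1f,0x47,0x5b,0xf3,0x93}
#3 dst[0x09+3] := {0x12,0x1f,0x47}
query mem[0x10]=0x93, mem[0x18]=0x1f, mem[0x0a]=0x1f

MEM[0x10,0x18,0x0a] = 93 1f 1f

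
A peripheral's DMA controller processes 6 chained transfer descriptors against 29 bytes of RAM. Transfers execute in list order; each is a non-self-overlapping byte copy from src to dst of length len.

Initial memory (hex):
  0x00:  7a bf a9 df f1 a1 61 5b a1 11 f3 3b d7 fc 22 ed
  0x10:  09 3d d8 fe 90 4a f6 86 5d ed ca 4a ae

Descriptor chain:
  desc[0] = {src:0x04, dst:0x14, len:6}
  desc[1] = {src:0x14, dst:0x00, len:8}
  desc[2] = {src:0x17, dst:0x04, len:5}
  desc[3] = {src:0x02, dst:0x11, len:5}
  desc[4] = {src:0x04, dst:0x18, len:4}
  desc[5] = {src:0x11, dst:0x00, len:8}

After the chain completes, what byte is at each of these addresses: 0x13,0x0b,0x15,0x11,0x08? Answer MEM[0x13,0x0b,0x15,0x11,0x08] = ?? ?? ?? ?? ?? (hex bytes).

[0] 0x04->0x14 len=6 : f1 a1 61 5b a1 11
[1] 0x14->0x00 len=8 : f1 a1 61 5b a1 11 ca 4a
[2] 0x17->0x04 len=5 : 5b a1 11 ca 4a
[3] 0x02->0x11 len=5 : 61 5b 5b a1 11
[4] 0x04->0x18 len=4 : 5b a1 11 ca
[5] 0x11->0x00 len=8 : 61 5b 5b a1 11 61 5b 5b
query mem[0x13]=0x5b, mem[0x0b]=0x3b, mem[0x15]=0x11, mem[0x11]=0x61, mem[0x08]=0x4a

MEM[0x13,0x0b,0x15,0x11,0x08] = 5b 3b 11 61 4a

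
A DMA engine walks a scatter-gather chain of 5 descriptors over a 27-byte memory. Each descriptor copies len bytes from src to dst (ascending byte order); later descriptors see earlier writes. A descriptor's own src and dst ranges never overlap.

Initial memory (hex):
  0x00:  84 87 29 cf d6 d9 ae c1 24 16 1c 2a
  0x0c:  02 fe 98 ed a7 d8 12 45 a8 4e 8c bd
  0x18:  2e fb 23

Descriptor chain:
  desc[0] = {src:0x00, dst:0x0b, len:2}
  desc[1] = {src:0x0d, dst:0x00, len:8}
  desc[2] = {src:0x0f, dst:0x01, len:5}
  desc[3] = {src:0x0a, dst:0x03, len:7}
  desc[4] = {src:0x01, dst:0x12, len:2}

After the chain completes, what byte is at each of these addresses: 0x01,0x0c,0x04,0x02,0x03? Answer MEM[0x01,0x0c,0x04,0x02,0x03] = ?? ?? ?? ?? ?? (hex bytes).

MEM[0x01,0x0c,0x04,0x02,0x03] = ed 87 84 a7 1c

  after D0: wrote 2B at 0x0b = 8487
  after D1: wrote 8B at 0x00 = fe98eda7d81245a8
  after D2: wrote 5B at 0x01 = eda7d81245
  after D3: wrote 7B at 0x03 = 1c8487fe98eda7
  after D4: wrote 2B at 0x12 = eda7
query mem[0x01]=0xed, mem[0x0c]=0x87, mem[0x04]=0x84, mem[0x02]=0xa7, mem[0x03]=0x1c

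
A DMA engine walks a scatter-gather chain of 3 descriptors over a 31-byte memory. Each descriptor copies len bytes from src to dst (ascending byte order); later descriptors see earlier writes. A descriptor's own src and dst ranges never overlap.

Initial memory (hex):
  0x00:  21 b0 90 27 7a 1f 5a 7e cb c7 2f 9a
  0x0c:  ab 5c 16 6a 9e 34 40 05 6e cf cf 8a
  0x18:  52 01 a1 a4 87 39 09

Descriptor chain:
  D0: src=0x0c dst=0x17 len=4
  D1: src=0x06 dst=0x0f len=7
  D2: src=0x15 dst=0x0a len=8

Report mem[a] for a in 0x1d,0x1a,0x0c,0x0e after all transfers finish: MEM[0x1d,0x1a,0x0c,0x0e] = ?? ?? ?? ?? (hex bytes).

MEM[0x1d,0x1a,0x0c,0x0e] = 39 6a ab 16

[0] 0x0c->0x17 len=4 : ab 5c 16 6a
[1] 0x06->0x0f len=7 : 5a 7e cb c7 2f 9a ab
[2] 0x15->0x0a len=8 : ab cf ab 5c 16 6a a4 87
query mem[0x1d]=0x39, mem[0x1a]=0x6a, mem[0x0c]=0xab, mem[0x0e]=0x16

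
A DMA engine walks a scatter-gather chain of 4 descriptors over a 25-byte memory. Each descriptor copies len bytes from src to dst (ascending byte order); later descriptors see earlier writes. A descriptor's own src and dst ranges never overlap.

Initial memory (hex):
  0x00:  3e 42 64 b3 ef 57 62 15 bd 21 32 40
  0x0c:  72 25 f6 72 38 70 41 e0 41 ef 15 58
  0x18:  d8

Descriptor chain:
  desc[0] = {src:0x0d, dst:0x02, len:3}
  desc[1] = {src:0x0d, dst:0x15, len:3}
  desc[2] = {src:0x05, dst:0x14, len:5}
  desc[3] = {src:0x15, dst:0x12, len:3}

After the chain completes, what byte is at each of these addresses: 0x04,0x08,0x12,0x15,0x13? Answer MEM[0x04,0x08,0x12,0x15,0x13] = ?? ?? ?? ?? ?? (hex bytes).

MEM[0x04,0x08,0x12,0x15,0x13] = 72 bd 62 62 15

  after D0: wrote 3B at 0x02 = 25f672
  after D1: wrote 3B at 0x15 = 25f672
  after D2: wrote 5B at 0x14 = 576215bd21
  after D3: wrote 3B at 0x12 = 6215bd
query mem[0x04]=0x72, mem[0x08]=0xbd, mem[0x12]=0x62, mem[0x15]=0x62, mem[0x13]=0x15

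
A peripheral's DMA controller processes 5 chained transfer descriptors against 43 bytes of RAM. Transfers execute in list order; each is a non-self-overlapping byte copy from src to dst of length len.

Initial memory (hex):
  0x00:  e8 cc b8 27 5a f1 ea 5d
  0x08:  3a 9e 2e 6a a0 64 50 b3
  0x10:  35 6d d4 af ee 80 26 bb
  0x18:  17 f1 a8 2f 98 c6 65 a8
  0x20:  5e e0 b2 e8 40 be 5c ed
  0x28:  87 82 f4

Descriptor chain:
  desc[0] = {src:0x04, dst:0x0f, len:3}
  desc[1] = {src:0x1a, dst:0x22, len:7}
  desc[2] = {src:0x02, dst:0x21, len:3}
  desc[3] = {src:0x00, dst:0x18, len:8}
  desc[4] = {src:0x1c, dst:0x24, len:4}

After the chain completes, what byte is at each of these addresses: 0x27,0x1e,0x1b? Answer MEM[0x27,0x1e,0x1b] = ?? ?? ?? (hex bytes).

MEM[0x27,0x1e,0x1b] = 5d ea 27

D0: mem[0x0f..0x11] <- [5a f1 ea]
D1: mem[0x22..0x28] <- [a8 2f 98 c6 65 a8 5e]
D2: mem[0x21..0x23] <- [b8 27 5a]
D3: mem[0x18..0x1f] <- [e8 cc b8 27 5a f1 ea 5d]
D4: mem[0x24..0x27] <- [5a f1 ea 5d]
query mem[0x27]=0x5d, mem[0x1e]=0xea, mem[0x1b]=0x27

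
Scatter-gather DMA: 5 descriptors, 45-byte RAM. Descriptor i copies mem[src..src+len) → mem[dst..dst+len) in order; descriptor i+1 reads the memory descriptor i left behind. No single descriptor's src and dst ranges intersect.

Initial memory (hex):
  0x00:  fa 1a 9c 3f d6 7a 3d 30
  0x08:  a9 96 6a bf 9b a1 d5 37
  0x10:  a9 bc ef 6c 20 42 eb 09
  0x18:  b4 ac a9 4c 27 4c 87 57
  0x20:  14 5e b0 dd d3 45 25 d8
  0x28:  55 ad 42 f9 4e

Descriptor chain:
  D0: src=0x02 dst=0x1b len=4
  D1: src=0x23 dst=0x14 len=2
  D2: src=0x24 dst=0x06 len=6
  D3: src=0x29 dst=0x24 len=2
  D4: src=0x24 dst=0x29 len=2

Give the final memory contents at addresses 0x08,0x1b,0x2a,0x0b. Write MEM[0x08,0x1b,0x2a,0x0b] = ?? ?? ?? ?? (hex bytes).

D0: mem[0x1b..0x1e] <- [9c 3f d6 7a]
D1: mem[0x14..0x15] <- [dd d3]
D2: mem[0x06..0x0b] <- [d3 45 25 d8 55 ad]
D3: mem[0x24..0x25] <- [ad 42]
D4: mem[0x29..0x2a] <- [ad 42]
query mem[0x08]=0x25, mem[0x1b]=0x9c, mem[0x2a]=0x42, mem[0x0b]=0xad

MEM[0x08,0x1b,0x2a,0x0b] = 25 9c 42 ad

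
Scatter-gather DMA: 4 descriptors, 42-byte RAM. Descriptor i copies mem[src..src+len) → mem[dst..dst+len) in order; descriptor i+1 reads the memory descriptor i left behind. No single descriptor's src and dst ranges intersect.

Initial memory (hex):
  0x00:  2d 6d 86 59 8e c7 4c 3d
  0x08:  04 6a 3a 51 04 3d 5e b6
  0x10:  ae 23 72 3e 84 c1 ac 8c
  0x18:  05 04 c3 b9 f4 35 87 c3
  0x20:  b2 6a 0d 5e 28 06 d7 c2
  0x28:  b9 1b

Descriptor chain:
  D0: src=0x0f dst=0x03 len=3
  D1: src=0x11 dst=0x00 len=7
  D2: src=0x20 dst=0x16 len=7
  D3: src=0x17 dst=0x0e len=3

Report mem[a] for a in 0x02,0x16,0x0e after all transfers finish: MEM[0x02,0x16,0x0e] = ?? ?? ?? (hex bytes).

#0 dst[0x03+3] := {0xb6,0xae,0x23}
#1 dst[0x00+7] := {0x23,0x72,0x3e,0x84,0xc1,0xac,0x8c}
#2 dst[0x16+7] := {0xb2,0x6a,0x0d,0x5e,0x28,0x06,0xd7}
#3 dst[0x0e+3] := {0x6a,0x0d,0x5e}
query mem[0x02]=0x3e, mem[0x16]=0xb2, mem[0x0e]=0x6a

MEM[0x02,0x16,0x0e] = 3e b2 6a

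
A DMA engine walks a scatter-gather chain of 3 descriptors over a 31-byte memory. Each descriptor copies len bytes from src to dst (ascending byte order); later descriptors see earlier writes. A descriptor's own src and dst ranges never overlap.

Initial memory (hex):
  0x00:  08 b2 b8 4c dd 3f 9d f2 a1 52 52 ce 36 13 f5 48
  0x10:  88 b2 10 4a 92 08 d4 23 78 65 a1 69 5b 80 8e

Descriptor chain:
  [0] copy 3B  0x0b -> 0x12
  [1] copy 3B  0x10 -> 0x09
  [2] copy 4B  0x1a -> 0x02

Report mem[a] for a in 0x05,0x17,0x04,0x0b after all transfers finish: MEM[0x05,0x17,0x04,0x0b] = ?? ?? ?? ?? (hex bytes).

MEM[0x05,0x17,0x04,0x0b] = 80 23 5b ce

  after D0: wrote 3B at 0x12 = ce3613
  after D1: wrote 3B at 0x09 = 88b2ce
  after D2: wrote 4B at 0x02 = a1695b80
query mem[0x05]=0x80, mem[0x17]=0x23, mem[0x04]=0x5b, mem[0x0b]=0xce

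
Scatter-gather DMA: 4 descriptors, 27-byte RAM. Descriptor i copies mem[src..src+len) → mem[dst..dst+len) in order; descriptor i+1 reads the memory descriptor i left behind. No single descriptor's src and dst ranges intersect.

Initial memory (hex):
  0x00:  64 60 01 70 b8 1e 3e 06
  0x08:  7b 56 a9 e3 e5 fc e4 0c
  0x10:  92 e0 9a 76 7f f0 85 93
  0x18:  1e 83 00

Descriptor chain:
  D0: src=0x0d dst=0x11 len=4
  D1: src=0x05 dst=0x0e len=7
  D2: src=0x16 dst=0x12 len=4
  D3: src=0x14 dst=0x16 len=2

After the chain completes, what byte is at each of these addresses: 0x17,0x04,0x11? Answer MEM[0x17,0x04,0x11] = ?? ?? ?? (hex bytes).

MEM[0x17,0x04,0x11] = 83 b8 7b

  after D0: wrote 4B at 0x11 = fce40c92
  after D1: wrote 7B at 0x0e = 1e3e067b56a9e3
  after D2: wrote 4B at 0x12 = 85931e83
  after D3: wrote 2B at 0x16 = 1e83
query mem[0x17]=0x83, mem[0x04]=0xb8, mem[0x11]=0x7b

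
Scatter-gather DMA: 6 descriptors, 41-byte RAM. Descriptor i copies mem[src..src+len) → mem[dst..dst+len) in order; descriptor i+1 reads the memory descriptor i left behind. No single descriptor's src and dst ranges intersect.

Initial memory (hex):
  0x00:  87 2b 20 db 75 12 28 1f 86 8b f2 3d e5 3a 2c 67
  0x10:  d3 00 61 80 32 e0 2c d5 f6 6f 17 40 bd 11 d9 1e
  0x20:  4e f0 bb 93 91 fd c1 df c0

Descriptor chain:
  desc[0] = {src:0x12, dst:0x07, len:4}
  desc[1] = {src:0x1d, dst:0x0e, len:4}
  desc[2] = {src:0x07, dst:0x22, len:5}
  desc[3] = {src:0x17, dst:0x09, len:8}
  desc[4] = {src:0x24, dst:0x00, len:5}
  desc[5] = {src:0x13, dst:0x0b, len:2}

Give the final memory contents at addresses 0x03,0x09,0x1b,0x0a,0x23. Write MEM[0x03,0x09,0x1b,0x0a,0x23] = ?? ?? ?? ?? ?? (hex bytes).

MEM[0x03,0x09,0x1b,0x0a,0x23] = df d5 40 f6 80

  after D0: wrote 4B at 0x07 = 618032e0
  after D1: wrote 4B at 0x0e = 11d91e4e
  after D2: wrote 5B at 0x22 = 618032e03d
  after D3: wrote 8B at 0x09 = d5f66f1740bd11d9
  after D4: wrote 5B at 0x00 = 32e03ddfc0
  after D5: wrote 2B at 0x0b = 8032
query mem[0x03]=0xdf, mem[0x09]=0xd5, mem[0x1b]=0x40, mem[0x0a]=0xf6, mem[0x23]=0x80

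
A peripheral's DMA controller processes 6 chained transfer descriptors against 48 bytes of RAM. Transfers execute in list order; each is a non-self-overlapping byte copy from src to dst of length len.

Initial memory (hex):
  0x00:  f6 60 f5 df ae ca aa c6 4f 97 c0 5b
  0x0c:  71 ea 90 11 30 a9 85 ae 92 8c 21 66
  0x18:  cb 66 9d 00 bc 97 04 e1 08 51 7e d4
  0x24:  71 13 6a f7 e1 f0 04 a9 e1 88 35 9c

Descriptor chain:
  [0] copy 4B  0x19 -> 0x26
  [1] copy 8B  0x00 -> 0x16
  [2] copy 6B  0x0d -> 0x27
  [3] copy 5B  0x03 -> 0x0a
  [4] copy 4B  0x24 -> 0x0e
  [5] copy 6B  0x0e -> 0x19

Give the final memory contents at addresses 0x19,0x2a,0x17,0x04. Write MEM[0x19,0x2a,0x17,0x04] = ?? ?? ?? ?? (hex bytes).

#0 dst[0x26+4] := {0x66,0x9d,0x00,0xbc}
#1 dst[0x16+8] := {0xf6,0x60,0xf5,0xdf,0xae,0xca,0xaa,0xc6}
#2 dst[0x27+6] := {0xea,0x90,0x11,0x30,0xa9,0x85}
#3 dst[0x0a+5] := {0xdf,0xae,0xca,0xaa,0xc6}
#4 dst[0x0e+4] := {0x71,0x13,0x66,0xea}
#5 dst[0x19+6] := {0x71,0x13,0x66,0xea,0x85,0xae}
query mem[0x19]=0x71, mem[0x2a]=0x30, mem[0x17]=0x60, mem[0x04]=0xae

MEM[0x19,0x2a,0x17,0x04] = 71 30 60 ae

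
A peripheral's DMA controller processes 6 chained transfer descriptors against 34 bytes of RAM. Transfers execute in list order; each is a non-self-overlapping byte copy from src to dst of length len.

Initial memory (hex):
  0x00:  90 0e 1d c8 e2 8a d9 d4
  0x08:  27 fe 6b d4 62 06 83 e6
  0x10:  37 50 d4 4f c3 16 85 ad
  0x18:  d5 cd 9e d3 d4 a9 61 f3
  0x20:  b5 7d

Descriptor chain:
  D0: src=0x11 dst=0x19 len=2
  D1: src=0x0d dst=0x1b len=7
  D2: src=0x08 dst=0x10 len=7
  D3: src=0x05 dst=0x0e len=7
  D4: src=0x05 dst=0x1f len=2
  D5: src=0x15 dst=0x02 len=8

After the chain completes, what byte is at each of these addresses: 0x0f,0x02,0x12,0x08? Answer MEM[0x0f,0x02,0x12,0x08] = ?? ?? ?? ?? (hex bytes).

MEM[0x0f,0x02,0x12,0x08] = d9 06 fe 06

#0 dst[0x19+2] := {0x50,0xd4}
#1 dst[0x1b+7] := {0x06,0x83,0xe6,0x37,0x50,0xd4,0x4f}
#2 dst[0x10+7] := {0x27,0xfe,0x6b,0xd4,0x62,0x06,0x83}
#3 dst[0x0e+7] := {0x8a,0xd9,0xd4,0x27,0xfe,0x6b,0xd4}
#4 dst[0x1f+2] := {0x8a,0xd9}
#5 dst[0x02+8] := {0x06,0x83,0xad,0xd5,0x50,0xd4,0x06,0x83}
query mem[0x0f]=0xd9, mem[0x02]=0x06, mem[0x12]=0xfe, mem[0x08]=0x06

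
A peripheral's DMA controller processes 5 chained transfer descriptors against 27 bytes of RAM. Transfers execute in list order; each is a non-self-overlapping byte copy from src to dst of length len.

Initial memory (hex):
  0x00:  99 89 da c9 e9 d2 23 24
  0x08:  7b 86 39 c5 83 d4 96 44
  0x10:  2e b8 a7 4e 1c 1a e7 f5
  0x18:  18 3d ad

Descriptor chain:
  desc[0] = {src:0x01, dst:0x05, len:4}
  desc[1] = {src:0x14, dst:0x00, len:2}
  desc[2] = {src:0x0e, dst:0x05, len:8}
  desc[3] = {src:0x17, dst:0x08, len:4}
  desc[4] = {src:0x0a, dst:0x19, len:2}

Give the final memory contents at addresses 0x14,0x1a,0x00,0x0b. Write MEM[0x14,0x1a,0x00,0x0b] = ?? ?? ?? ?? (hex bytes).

#0 dst[0x05+4] := {0x89,0xda,0xc9,0xe9}
#1 dst[0x00+2] := {0x1c,0x1a}
#2 dst[0x05+8] := {0x96,0x44,0x2e,0xb8,0xa7,0x4e,0x1c,0x1a}
#3 dst[0x08+4] := {0xf5,0x18,0x3d,0xad}
#4 dst[0x19+2] := {0x3d,0xad}
query mem[0x14]=0x1c, mem[0x1a]=0xad, mem[0x00]=0x1c, mem[0x0b]=0xad

MEM[0x14,0x1a,0x00,0x0b] = 1c ad 1c ad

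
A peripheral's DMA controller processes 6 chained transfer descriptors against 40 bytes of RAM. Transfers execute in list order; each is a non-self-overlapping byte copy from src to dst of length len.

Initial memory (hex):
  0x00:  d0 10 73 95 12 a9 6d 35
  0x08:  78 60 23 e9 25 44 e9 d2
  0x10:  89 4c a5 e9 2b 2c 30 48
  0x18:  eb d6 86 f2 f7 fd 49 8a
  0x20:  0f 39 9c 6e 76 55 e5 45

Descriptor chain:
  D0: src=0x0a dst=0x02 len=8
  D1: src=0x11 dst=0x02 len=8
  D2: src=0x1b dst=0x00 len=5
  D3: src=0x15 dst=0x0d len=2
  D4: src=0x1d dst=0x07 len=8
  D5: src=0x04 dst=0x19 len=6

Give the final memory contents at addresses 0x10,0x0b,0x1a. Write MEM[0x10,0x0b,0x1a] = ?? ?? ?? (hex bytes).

MEM[0x10,0x0b,0x1a] = 89 39 2b

  after D0: wrote 8B at 0x02 = 23e92544e9d2894c
  after D1: wrote 8B at 0x02 = 4ca5e92b2c3048eb
  after D2: wrote 5B at 0x00 = f2f7fd498a
  after D3: wrote 2B at 0x0d = 2c30
  after D4: wrote 8B at 0x07 = fd498a0f399c6e76
  after D5: wrote 6B at 0x19 = 8a2b2cfd498a
query mem[0x10]=0x89, mem[0x0b]=0x39, mem[0x1a]=0x2b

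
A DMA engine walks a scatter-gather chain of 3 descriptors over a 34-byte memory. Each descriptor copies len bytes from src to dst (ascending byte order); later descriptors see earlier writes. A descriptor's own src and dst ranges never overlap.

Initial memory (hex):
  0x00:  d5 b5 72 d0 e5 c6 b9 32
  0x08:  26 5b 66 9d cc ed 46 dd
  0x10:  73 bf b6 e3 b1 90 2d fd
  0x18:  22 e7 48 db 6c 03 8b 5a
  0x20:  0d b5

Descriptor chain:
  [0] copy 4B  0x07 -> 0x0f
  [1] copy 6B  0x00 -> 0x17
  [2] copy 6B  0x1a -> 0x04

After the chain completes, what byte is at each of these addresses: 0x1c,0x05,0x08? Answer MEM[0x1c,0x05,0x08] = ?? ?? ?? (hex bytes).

MEM[0x1c,0x05,0x08] = c6 e5 8b

[0] 0x07->0x0f len=4 : 32 26 5b 66
[1] 0x00->0x17 len=6 : d5 b5 72 d0 e5 c6
[2] 0x1a->0x04 len=6 : d0 e5 c6 03 8b 5a
query mem[0x1c]=0xc6, mem[0x05]=0xe5, mem[0x08]=0x8b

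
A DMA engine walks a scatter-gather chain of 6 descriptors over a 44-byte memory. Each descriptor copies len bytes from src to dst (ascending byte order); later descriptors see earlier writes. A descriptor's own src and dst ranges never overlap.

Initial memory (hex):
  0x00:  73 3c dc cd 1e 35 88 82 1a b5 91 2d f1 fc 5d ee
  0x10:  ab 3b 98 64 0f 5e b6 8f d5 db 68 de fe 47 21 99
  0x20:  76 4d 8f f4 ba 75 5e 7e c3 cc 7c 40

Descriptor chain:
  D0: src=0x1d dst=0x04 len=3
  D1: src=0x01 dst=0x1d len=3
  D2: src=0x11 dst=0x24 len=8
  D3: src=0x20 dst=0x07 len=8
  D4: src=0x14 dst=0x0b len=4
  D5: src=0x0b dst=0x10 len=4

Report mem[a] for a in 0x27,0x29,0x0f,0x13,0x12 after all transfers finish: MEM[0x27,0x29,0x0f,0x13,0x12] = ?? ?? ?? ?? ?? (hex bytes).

#0 dst[0x04+3] := {0x47,0x21,0x99}
#1 dst[0x1d+3] := {0x3c,0xdc,0xcd}
#2 dst[0x24+8] := {0x3b,0x98,0x64,0x0f,0x5e,0xb6,0x8f,0xd5}
#3 dst[0x07+8] := {0x76,0x4d,0x8f,0xf4,0x3b,0x98,0x64,0x0f}
#4 dst[0x0b+4] := {0x0f,0x5e,0xb6,0x8f}
#5 dst[0x10+4] := {0x0f,0x5e,0xb6,0x8f}
query mem[0x27]=0x0f, mem[0x29]=0xb6, mem[0x0f]=0xee, mem[0x13]=0x8f, mem[0x12]=0xb6

MEM[0x27,0x29,0x0f,0x13,0x12] = 0f b6 ee 8f b6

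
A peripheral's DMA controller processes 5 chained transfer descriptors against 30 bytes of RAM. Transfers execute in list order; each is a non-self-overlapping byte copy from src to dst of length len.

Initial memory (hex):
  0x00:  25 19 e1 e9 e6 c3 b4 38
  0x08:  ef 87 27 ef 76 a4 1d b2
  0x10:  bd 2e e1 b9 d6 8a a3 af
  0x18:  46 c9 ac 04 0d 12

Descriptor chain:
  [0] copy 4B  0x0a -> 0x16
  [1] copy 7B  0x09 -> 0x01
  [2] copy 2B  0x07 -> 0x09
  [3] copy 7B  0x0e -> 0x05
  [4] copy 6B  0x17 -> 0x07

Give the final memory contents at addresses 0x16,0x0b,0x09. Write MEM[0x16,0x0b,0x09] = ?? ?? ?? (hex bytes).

#0 dst[0x16+4] := {0x27,0xef,0x76,0xa4}
#1 dst[0x01+7] := {0x87,0x27,0xef,0x76,0xa4,0x1d,0xb2}
#2 dst[0x09+2] := {0xb2,0xef}
#3 dst[0x05+7] := {0x1d,0xb2,0xbd,0x2e,0xe1,0xb9,0xd6}
#4 dst[0x07+6] := {0xef,0x76,0xa4,0xac,0x04,0x0d}
query mem[0x16]=0x27, mem[0x0b]=0x04, mem[0x09]=0xa4

MEM[0x16,0x0b,0x09] = 27 04 a4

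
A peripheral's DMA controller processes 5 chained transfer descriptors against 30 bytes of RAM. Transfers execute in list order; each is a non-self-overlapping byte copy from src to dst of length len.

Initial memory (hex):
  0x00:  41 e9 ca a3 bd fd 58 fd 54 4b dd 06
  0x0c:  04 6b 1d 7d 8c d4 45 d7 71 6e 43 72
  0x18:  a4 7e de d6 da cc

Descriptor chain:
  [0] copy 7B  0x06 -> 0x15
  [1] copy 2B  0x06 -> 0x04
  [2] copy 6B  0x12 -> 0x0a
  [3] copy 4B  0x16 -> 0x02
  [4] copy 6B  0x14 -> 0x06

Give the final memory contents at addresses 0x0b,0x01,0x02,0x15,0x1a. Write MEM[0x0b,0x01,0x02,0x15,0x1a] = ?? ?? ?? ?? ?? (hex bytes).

[0] 0x06->0x15 len=7 : 58 fd 54 4b dd 06 04
[1] 0x06->0x04 len=2 : 58 fd
[2] 0x12->0x0a len=6 : 45 d7 71 58 fd 54
[3] 0x16->0x02 len=4 : fd 54 4b dd
[4] 0x14->0x06 len=6 : 71 58 fd 54 4b dd
query mem[0x0b]=0xdd, mem[0x01]=0xe9, mem[0x02]=0xfd, mem[0x15]=0x58, mem[0x1a]=0x06

MEM[0x0b,0x01,0x02,0x15,0x1a] = dd e9 fd 58 06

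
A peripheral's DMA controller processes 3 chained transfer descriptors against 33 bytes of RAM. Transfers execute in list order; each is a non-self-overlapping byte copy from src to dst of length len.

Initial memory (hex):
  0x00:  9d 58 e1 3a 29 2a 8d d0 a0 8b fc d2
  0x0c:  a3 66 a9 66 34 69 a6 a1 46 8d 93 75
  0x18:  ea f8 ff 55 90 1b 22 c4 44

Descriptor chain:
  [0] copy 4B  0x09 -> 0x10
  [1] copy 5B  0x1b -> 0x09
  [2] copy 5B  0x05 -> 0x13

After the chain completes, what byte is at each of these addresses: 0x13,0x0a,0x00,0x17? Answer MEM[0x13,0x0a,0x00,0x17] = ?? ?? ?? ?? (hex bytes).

[0] 0x09->0x10 len=4 : 8b fc d2 a3
[1] 0x1b->0x09 len=5 : 55 90 1b 22 c4
[2] 0x05->0x13 len=5 : 2a 8d d0 a0 55
query mem[0x13]=0x2a, mem[0x0a]=0x90, mem[0x00]=0x9d, mem[0x17]=0x55

MEM[0x13,0x0a,0x00,0x17] = 2a 90 9d 55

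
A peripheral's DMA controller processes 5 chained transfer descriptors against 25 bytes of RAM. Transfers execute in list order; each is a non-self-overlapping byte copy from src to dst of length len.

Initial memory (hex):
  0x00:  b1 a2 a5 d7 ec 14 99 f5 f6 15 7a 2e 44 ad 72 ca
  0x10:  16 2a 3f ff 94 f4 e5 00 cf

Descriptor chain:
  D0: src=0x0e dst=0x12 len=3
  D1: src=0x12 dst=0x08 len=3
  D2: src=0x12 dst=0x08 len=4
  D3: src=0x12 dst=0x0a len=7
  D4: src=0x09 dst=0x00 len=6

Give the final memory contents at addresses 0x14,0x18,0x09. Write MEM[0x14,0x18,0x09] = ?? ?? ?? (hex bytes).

[0] 0x0e->0x12 len=3 : 72 ca 16
[1] 0x12->0x08 len=3 : 72 ca 16
[2] 0x12->0x08 len=4 : 72 ca 16 f4
[3] 0x12->0x0a len=7 : 72 ca 16 f4 e5 00 cf
[4] 0x09->0x00 len=6 : ca 72 ca 16 f4 e5
query mem[0x14]=0x16, mem[0x18]=0xcf, mem[0x09]=0xca

MEM[0x14,0x18,0x09] = 16 cf ca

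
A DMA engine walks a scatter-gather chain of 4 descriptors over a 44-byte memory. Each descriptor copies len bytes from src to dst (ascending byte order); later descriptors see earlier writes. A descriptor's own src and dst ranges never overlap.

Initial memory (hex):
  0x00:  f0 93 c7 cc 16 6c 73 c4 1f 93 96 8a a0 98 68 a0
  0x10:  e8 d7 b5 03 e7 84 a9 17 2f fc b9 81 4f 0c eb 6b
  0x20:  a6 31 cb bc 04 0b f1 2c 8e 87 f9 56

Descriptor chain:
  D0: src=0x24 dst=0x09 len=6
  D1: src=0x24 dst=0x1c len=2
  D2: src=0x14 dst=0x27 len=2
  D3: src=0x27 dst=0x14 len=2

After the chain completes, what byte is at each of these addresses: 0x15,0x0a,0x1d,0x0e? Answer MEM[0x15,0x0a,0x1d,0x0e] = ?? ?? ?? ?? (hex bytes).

MEM[0x15,0x0a,0x1d,0x0e] = 84 0b 0b 87

#0 dst[0x09+6] := {0x04,0x0b,0xf1,0x2c,0x8e,0x87}
#1 dst[0x1c+2] := {0x04,0x0b}
#2 dst[0x27+2] := {0xe7,0x84}
#3 dst[0x14+2] := {0xe7,0x84}
query mem[0x15]=0x84, mem[0x0a]=0x0b, mem[0x1d]=0x0b, mem[0x0e]=0x87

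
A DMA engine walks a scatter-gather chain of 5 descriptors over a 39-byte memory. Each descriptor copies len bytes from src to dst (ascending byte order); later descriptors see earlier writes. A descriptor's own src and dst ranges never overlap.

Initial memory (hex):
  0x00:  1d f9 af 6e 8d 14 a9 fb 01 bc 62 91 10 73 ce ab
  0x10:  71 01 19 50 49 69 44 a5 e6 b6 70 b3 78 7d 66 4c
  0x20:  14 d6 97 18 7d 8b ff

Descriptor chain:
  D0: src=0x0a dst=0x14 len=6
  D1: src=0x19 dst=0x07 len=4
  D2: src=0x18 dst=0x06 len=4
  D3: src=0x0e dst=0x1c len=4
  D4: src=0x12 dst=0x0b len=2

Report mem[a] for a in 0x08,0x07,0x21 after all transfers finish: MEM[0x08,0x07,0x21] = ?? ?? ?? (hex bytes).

#0 dst[0x14+6] := {0x62,0x91,0x10,0x73,0xce,0xab}
#1 dst[0x07+4] := {0xab,0x70,0xb3,0x78}
#2 dst[0x06+4] := {0xce,0xab,0x70,0xb3}
#3 dst[0x1c+4] := {0xce,0xab,0x71,0x01}
#4 dst[0x0b+2] := {0x19,0x50}
query mem[0x08]=0x70, mem[0x07]=0xab, mem[0x21]=0xd6

MEM[0x08,0x07,0x21] = 70 ab d6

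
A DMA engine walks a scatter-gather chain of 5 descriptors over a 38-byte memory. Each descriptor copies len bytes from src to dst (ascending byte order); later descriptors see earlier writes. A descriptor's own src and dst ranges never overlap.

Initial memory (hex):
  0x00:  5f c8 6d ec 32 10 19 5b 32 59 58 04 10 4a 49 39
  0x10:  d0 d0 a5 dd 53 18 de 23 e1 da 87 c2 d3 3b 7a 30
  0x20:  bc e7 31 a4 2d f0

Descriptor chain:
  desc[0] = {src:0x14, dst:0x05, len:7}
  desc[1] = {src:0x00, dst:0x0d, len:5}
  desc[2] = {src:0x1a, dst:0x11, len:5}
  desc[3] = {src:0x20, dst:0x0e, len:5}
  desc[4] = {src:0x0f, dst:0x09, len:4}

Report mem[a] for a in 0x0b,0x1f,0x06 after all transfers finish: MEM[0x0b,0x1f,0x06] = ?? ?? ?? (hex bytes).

MEM[0x0b,0x1f,0x06] = a4 30 18

D0: mem[0x05..0x0b] <- [53 18 de 23 e1 da 87]
D1: mem[0x0d..0x11] <- [5f c8 6d ec 32]
D2: mem[0x11..0x15] <- [87 c2 d3 3b 7a]
D3: mem[0x0e..0x12] <- [bc e7 31 a4 2d]
D4: mem[0x09..0x0c] <- [e7 31 a4 2d]
query mem[0x0b]=0xa4, mem[0x1f]=0x30, mem[0x06]=0x18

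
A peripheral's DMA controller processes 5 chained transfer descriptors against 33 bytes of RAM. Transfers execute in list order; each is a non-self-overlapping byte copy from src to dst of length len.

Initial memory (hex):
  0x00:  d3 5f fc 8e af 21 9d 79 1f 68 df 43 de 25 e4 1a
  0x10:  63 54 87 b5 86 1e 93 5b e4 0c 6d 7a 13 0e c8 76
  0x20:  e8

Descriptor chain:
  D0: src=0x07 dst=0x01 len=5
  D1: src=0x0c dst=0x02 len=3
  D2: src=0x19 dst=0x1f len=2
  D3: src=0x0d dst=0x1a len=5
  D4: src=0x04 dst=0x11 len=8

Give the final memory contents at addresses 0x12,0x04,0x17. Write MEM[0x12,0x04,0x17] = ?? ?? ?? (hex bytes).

D0: mem[0x01..0x05] <- [79 1f 68 df 43]
D1: mem[0x02..0x04] <- [de 25 e4]
D2: mem[0x1f..0x20] <- [0c 6d]
D3: mem[0x1a..0x1e] <- [25 e4 1a 63 54]
D4: mem[0x11..0x18] <- [e4 43 9d 79 1f 68 df 43]
query mem[0x12]=0x43, mem[0x04]=0xe4, mem[0x17]=0xdf

MEM[0x12,0x04,0x17] = 43 e4 df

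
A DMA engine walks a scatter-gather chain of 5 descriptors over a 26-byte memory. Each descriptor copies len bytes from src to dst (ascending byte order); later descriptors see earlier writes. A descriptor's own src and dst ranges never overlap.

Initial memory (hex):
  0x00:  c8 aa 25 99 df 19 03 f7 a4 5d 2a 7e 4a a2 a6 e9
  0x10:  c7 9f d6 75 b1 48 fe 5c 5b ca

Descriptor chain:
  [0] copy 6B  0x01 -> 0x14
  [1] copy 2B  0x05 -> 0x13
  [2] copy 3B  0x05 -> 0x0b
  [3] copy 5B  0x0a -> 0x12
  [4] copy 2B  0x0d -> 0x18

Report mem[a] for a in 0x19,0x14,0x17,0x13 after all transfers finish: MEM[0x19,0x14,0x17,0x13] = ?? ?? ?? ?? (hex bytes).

MEM[0x19,0x14,0x17,0x13] = a6 03 df 19

#0 dst[0x14+6] := {0xaa,0x25,0x99,0xdf,0x19,0x03}
#1 dst[0x13+2] := {0x19,0x03}
#2 dst[0x0b+3] := {0x19,0x03,0xf7}
#3 dst[0x12+5] := {0x2a,0x19,0x03,0xf7,0xa6}
#4 dst[0x18+2] := {0xf7,0xa6}
query mem[0x19]=0xa6, mem[0x14]=0x03, mem[0x17]=0xdf, mem[0x13]=0x19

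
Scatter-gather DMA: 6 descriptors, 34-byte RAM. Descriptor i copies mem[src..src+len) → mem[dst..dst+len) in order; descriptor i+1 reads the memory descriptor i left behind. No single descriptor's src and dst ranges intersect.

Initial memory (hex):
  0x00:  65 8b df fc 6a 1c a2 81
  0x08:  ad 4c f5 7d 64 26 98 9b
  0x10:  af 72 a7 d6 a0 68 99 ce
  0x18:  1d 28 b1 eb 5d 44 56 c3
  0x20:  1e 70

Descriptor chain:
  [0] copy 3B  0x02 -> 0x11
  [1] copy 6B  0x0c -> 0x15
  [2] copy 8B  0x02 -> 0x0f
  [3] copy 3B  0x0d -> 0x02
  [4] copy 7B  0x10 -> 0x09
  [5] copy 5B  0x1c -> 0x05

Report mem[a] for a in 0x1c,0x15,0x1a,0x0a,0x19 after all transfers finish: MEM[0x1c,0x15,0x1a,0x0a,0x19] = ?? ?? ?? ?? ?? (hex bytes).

MEM[0x1c,0x15,0x1a,0x0a,0x19] = 5d ad df 6a af

#0 dst[0x11+3] := {0xdf,0xfc,0x6a}
#1 dst[0x15+6] := {0x64,0x26,0x98,0x9b,0xaf,0xdf}
#2 dst[0x0f+8] := {0xdf,0xfc,0x6a,0x1c,0xa2,0x81,0xad,0x4c}
#3 dst[0x02+3] := {0x26,0x98,0xdf}
#4 dst[0x09+7] := {0xfc,0x6a,0x1c,0xa2,0x81,0xad,0x4c}
#5 dst[0x05+5] := {0x5d,0x44,0x56,0xc3,0x1e}
query mem[0x1c]=0x5d, mem[0x15]=0xad, mem[0x1a]=0xdf, mem[0x0a]=0x6a, mem[0x19]=0xaf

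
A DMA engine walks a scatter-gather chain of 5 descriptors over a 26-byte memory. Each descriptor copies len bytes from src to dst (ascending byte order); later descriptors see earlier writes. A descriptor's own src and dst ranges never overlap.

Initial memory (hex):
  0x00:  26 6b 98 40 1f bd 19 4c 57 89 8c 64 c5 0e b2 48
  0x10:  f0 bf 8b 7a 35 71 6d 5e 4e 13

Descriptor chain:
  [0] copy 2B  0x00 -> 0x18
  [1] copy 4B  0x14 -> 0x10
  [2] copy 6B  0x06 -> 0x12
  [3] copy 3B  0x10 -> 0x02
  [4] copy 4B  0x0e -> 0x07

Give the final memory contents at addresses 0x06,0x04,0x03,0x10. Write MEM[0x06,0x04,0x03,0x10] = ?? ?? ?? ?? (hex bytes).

[0] 0x00->0x18 len=2 : 26 6b
[1] 0x14->0x10 len=4 : 35 71 6d 5e
[2] 0x06->0x12 len=6 : 19 4c 57 89 8c 64
[3] 0x10->0x02 len=3 : 35 71 19
[4] 0x0e->0x07 len=4 : b2 48 35 71
query mem[0x06]=0x19, mem[0x04]=0x19, mem[0x03]=0x71, mem[0x10]=0x35

MEM[0x06,0x04,0x03,0x10] = 19 19 71 35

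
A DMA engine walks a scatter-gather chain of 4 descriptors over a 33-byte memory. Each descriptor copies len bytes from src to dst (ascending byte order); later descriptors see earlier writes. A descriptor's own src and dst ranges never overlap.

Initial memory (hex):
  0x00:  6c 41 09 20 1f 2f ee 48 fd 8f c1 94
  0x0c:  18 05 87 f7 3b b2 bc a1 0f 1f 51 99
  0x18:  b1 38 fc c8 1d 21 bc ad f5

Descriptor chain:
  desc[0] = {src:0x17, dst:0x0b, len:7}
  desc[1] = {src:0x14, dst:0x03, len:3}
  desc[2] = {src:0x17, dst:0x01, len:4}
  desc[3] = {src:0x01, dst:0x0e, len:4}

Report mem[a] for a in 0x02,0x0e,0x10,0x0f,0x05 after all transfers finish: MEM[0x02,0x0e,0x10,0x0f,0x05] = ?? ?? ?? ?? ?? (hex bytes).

[0] 0x17->0x0b len=7 : 99 b1 38 fc c8 1d 21
[1] 0x14->0x03 len=3 : 0f 1f 51
[2] 0x17->0x01 len=4 : 99 b1 38 fc
[3] 0x01->0x0e len=4 : 99 b1 38 fc
query mem[0x02]=0xb1, mem[0x0e]=0x99, mem[0x10]=0x38, mem[0x0f]=0xb1, mem[0x05]=0x51

MEM[0x02,0x0e,0x10,0x0f,0x05] = b1 99 38 b1 51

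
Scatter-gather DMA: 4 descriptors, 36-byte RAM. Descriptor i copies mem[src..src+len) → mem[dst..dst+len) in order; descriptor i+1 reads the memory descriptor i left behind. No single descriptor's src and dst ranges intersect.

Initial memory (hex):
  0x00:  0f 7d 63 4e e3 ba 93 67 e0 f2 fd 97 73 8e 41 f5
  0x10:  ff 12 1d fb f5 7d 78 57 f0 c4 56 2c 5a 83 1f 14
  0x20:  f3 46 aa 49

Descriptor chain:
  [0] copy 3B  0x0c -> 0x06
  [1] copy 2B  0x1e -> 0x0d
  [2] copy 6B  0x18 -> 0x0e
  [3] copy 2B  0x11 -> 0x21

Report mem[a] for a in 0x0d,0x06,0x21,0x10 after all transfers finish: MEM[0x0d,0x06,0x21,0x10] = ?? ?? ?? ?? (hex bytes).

#0 dst[0x06+3] := {0x73,0x8e,0x41}
#1 dst[0x0d+2] := {0x1f,0x14}
#2 dst[0x0e+6] := {0xf0,0xc4,0x56,0x2c,0x5a,0x83}
#3 dst[0x21+2] := {0x2c,0x5a}
query mem[0x0d]=0x1f, mem[0x06]=0x73, mem[0x21]=0x2c, mem[0x10]=0x56

MEM[0x0d,0x06,0x21,0x10] = 1f 73 2c 56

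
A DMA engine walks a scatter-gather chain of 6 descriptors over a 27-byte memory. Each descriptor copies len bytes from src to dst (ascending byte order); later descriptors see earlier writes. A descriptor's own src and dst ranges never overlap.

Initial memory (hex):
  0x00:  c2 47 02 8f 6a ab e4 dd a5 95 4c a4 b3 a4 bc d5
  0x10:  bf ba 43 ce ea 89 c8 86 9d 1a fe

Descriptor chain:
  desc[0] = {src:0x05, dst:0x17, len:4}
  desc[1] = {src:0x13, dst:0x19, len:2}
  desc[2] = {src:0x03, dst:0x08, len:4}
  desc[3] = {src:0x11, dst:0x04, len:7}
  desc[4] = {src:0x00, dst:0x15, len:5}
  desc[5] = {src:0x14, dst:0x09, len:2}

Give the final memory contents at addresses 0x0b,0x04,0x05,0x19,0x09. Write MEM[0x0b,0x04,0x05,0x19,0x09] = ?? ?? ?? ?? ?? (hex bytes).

[0] 0x05->0x17 len=4 : ab e4 dd a5
[1] 0x13->0x19 len=2 : ce ea
[2] 0x03->0x08 len=4 : 8f 6a ab e4
[3] 0x11->0x04 len=7 : ba 43 ce ea 89 c8 ab
[4] 0x00->0x15 len=5 : c2 47 02 8f ba
[5] 0x14->0x09 len=2 : ea c2
query mem[0x0b]=0xe4, mem[0x04]=0xba, mem[0x05]=0x43, mem[0x19]=0xba, mem[0x09]=0xea

MEM[0x0b,0x04,0x05,0x19,0x09] = e4 ba 43 ba ea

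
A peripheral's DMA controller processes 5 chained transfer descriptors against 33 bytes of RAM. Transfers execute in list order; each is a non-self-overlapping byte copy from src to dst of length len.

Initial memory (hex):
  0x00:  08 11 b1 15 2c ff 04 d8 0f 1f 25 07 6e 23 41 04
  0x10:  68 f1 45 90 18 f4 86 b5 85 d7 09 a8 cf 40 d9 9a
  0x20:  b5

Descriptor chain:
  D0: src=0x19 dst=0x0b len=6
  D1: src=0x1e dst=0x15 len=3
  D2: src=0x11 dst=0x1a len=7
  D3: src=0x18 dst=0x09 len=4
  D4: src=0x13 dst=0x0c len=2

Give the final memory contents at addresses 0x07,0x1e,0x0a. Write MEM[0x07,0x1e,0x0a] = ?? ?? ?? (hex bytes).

MEM[0x07,0x1e,0x0a] = d8 d9 d7

#0 dst[0x0b+6] := {0xd7,0x09,0xa8,0xcf,0x40,0xd9}
#1 dst[0x15+3] := {0xd9,0x9a,0xb5}
#2 dst[0x1a+7] := {0xf1,0x45,0x90,0x18,0xd9,0x9a,0xb5}
#3 dst[0x09+4] := {0x85,0xd7,0xf1,0x45}
#4 dst[0x0c+2] := {0x90,0x18}
query mem[0x07]=0xd8, mem[0x1e]=0xd9, mem[0x0a]=0xd7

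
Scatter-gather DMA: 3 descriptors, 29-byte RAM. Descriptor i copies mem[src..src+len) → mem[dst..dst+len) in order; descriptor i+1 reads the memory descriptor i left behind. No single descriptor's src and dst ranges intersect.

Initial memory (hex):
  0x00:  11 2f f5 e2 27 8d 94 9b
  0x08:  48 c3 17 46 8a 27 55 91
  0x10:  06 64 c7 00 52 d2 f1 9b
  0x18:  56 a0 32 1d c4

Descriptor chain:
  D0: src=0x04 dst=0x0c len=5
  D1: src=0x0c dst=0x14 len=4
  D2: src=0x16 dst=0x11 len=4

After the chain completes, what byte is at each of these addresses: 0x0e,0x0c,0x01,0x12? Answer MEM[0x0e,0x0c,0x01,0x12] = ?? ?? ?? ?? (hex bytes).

MEM[0x0e,0x0c,0x01,0x12] = 94 27 2f 9b

[0] 0x04->0x0c len=5 : 27 8d 94 9b 48
[1] 0x0c->0x14 len=4 : 27 8d 94 9b
[2] 0x16->0x11 len=4 : 94 9b 56 a0
query mem[0x0e]=0x94, mem[0x0c]=0x27, mem[0x01]=0x2f, mem[0x12]=0x9b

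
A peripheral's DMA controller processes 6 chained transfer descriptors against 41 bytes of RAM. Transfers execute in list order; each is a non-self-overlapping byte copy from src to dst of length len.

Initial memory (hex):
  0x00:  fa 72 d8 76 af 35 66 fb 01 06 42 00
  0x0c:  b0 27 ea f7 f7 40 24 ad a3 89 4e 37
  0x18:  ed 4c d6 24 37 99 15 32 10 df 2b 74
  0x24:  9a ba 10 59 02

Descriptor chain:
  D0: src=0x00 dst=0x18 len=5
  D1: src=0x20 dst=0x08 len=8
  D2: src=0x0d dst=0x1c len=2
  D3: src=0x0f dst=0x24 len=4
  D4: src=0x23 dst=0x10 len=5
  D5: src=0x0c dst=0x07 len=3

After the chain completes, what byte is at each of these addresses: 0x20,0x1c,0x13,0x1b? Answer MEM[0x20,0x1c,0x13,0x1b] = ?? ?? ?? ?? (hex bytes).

  after D0: wrote 5B at 0x18 = fa72d876af
  after D1: wrote 8B at 0x08 = 10df2b749aba1059
  after D2: wrote 2B at 0x1c = ba10
  after D3: wrote 4B at 0x24 = 59f74024
  after D4: wrote 5B at 0x10 = 7459f74024
  after D5: wrote 3B at 0x07 = 9aba10
query mem[0x20]=0x10, mem[0x1c]=0xba, mem[0x13]=0x40, mem[0x1b]=0x76

MEM[0x20,0x1c,0x13,0x1b] = 10 ba 40 76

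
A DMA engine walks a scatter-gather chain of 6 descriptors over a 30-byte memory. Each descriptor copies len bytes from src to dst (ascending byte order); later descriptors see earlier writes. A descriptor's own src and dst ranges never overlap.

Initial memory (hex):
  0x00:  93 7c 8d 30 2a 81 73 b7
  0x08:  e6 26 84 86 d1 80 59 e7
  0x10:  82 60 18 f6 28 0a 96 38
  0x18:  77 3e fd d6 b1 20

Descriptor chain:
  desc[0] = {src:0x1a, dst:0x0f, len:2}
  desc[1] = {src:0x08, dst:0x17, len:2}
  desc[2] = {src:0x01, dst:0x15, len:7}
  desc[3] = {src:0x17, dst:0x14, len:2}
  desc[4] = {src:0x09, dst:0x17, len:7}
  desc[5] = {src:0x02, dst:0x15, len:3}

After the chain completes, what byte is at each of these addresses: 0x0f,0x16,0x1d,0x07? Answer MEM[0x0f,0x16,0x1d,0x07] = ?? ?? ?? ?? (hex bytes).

  after D0: wrote 2B at 0x0f = fdd6
  after D1: wrote 2B at 0x17 = e626
  after D2: wrote 7B at 0x15 = 7c8d302a8173b7
  after D3: wrote 2B at 0x14 = 302a
  after D4: wrote 7B at 0x17 = 268486d18059fd
  after D5: wrote 3B at 0x15 = 8d302a
query mem[0x0f]=0xfd, mem[0x16]=0x30, mem[0x1d]=0xfd, mem[0x07]=0xb7

MEM[0x0f,0x16,0x1d,0x07] = fd 30 fd b7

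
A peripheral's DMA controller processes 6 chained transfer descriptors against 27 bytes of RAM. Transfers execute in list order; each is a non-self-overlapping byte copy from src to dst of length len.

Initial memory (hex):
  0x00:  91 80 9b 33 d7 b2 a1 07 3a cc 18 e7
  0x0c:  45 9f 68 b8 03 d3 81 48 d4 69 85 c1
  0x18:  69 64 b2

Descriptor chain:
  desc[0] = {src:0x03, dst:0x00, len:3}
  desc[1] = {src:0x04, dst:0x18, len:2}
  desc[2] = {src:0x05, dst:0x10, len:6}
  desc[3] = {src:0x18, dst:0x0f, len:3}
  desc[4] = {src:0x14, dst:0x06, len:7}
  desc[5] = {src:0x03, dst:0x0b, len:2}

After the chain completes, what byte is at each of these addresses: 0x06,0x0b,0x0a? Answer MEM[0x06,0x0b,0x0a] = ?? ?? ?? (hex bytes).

MEM[0x06,0x0b,0x0a] = cc 33 d7

  after D0: wrote 3B at 0x00 = 33d7b2
  after D1: wrote 2B at 0x18 = d7b2
  after D2: wrote 6B at 0x10 = b2a1073acc18
  after D3: wrote 3B at 0x0f = d7b2b2
  after D4: wrote 7B at 0x06 = cc1885c1d7b2b2
  after D5: wrote 2B at 0x0b = 33d7
query mem[0x06]=0xcc, mem[0x0b]=0x33, mem[0x0a]=0xd7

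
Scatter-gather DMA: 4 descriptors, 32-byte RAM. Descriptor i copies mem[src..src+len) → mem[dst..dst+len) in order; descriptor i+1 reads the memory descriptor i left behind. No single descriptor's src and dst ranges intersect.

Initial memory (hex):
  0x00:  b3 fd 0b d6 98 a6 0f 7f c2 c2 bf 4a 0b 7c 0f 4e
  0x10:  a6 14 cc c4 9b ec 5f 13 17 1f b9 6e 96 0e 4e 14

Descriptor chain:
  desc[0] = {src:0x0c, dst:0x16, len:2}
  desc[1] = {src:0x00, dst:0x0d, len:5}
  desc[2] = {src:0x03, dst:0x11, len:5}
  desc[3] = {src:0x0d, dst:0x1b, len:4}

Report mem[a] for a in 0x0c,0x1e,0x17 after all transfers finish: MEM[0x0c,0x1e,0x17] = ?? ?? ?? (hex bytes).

MEM[0x0c,0x1e,0x17] = 0b d6 7c

[0] 0x0c->0x16 len=2 : 0b 7c
[1] 0x00->0x0d len=5 : b3 fd 0b d6 98
[2] 0x03->0x11 len=5 : d6 98 a6 0f 7f
[3] 0x0d->0x1b len=4 : b3 fd 0b d6
query mem[0x0c]=0x0b, mem[0x1e]=0xd6, mem[0x17]=0x7c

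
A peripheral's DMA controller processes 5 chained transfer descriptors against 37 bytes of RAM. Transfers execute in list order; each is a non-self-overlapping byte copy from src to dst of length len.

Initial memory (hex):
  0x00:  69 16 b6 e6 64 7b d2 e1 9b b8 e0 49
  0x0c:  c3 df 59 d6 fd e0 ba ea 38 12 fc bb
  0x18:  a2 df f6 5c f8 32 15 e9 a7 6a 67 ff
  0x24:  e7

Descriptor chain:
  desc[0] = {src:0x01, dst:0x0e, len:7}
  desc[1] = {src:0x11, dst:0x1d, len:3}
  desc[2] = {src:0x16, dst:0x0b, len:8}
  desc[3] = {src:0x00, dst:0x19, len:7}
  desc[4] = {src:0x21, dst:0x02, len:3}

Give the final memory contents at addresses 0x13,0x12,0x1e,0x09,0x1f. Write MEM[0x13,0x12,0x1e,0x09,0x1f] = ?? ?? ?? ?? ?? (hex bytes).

  after D0: wrote 7B at 0x0e = 16b6e6647bd2e1
  after D1: wrote 3B at 0x1d = 647bd2
  after D2: wrote 8B at 0x0b = fcbba2dff65cf864
  after D3: wrote 7B at 0x19 = 6916b6e6647bd2
  after D4: wrote 3B at 0x02 = 6a67ff
query mem[0x13]=0xd2, mem[0x12]=0x64, mem[0x1e]=0x7b, mem[0x09]=0xb8, mem[0x1f]=0xd2

MEM[0x13,0x12,0x1e,0x09,0x1f] = d2 64 7b b8 d2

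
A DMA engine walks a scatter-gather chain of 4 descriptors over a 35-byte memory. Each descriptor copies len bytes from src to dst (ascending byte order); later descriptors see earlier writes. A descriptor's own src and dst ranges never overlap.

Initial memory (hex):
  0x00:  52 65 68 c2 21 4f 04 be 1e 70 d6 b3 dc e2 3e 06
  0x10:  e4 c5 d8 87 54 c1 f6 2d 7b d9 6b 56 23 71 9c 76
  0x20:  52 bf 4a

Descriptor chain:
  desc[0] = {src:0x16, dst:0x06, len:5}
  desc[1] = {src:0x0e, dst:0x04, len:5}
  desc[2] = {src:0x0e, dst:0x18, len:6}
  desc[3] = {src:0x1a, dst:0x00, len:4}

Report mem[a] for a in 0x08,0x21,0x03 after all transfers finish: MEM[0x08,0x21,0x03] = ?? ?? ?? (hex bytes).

MEM[0x08,0x21,0x03] = d8 bf 87

D0: mem[0x06..0x0a] <- [f6 2d 7b d9 6b]
D1: mem[0x04..0x08] <- [3e 06 e4 c5 d8]
D2: mem[0x18..0x1d] <- [3e 06 e4 c5 d8 87]
D3: mem[0x00..0x03] <- [e4 c5 d8 87]
query mem[0x08]=0xd8, mem[0x21]=0xbf, mem[0x03]=0x87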